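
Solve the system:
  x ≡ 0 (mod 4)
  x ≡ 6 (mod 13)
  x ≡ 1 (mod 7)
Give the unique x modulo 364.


Moduli 4, 13, 7 are pairwise coprime; by CRT there is a unique solution modulo M = 4 · 13 · 7 = 364.
Solve pairwise, accumulating the modulus:
  Start with x ≡ 0 (mod 4).
  Combine with x ≡ 6 (mod 13): since gcd(4, 13) = 1, we get a unique residue mod 52.
    Write x = 0 + 4·t and substitute into x ≡ 6 (mod 13): 4·t ≡ 6 − 0 = 6 (mod 13).
    The inverse of 4 mod 13 is 10 (since 4·10 = 40 = 3·13 + 1), so t ≡ 10·6 = 60 ≡ 8 (mod 13).
    Then x = 0 + 4·8 = 32, valid modulo lcm(4, 13) = 52: x ≡ 32 (mod 52).
  Combine with x ≡ 1 (mod 7): since gcd(52, 7) = 1, we get a unique residue mod 364.
    Write x = 32 + 52·t and substitute into x ≡ 1 (mod 7): 52·t ≡ 1 − 32 = -31 (mod 7).
    Reduce coefficients mod 7: 3·t ≡ 4 (mod 7).
    The inverse of 3 mod 7 is 5 (since 3·5 = 15 = 2·7 + 1), so t ≡ 5·4 = 20 ≡ 6 (mod 7).
    Then x = 32 + 52·6 = 344, valid modulo lcm(52, 7) = 364: x ≡ 344 (mod 364).
Verify: 344 mod 4 = 0 ✓, 344 mod 13 = 6 ✓, 344 mod 7 = 1 ✓.

x ≡ 344 (mod 364).


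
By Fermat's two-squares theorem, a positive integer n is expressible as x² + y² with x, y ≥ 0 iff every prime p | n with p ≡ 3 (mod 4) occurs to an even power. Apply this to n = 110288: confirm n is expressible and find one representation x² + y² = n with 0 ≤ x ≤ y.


Step 1: Factor n = 110288 = 2^4 · 61 · 113.
Step 2: Check the mod-4 condition on each prime factor: 2 = 2 (special); 61 ≡ 1 (mod 4), exponent 1; 113 ≡ 1 (mod 4), exponent 1.
All primes ≡ 3 (mod 4) appear to even exponent (or don't appear), so by the two-squares theorem n IS expressible as a sum of two squares.
Step 3: Build a representation. Group n = k² · m with k = 4 and m = 61 · 113 = 6893 (a product of primes ≡ 1 (mod 4)); a representation of m scales to one of n via (k·x)² + (k·y)² = k²(x² + y²). Each prime p ≡ 1 (mod 4) is itself a sum of two squares; find a² by testing p − a² for a perfect square:
  61: 61 − 1² = 60, 61 − 2² = 57, 61 − 3² = 52, 61 − 4² = 45, 61 − 5² = 36 = 6² ⇒ 61 = 5² + 6².
  113: 113 − 1² = 112, 113 − 2² = 109, 113 − 3² = 104, 113 − 4² = 97, 113 − 5² = 88, 113 − 6² = 77, 113 − 7² = 64 = 8² ⇒ 113 = 7² + 8².
  Combine using the Brahmagupta–Fibonacci identity (a² + b²)(c² + d²) = (ac − bd)² + (ad + bc)² = (ac + bd)² + (ad − bc)²:
  61 · 113 = 6893: from (5² + 6²)(7² + 8²), take (5·7 − 6·8, 5·8 + 6·7) = (35 − 48, 40 + 42) = (-13, 82); dropping signs (only squares matter) gives (13, 82); check 13² + 82² = 169 + 6724 = 6893 ✓.
  Scale by k = 4: (4·13, 4·82) = (52, 328).
Step 4: Order so x ≤ y and verify: 52² + 328² = 2704 + 107584 = 110288 = n. ✓

n = 110288 = 52² + 328² (one valid representation with x ≤ y).


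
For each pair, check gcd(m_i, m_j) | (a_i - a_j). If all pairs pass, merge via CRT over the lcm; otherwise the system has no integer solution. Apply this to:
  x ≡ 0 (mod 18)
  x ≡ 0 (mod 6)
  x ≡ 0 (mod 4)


Moduli 18, 6, 4 are not pairwise coprime, so CRT works modulo lcm(m_i) when all pairwise compatibility conditions hold.
Pairwise compatibility: gcd(m_i, m_j) must divide a_i - a_j for every pair.
Merge one congruence at a time:
  Start: x ≡ 0 (mod 18).
  Combine with x ≡ 0 (mod 6): gcd(18, 6) = 6; 0 - 0 = 0, which IS divisible by 6, so compatible.
    Write x = 0 + 18·t and substitute into x ≡ 0 (mod 6): 18·t ≡ 0 − 0 = 0 (mod 6).
    Divide the congruence (and modulus) by g = 6: 3·t ≡ 0 (mod 1).
    Modulo 1 every t works; take t = 0.
    Then x = 0 + 18·0 = 0, valid modulo lcm(18, 6) = 18: x ≡ 0 (mod 18).
  Combine with x ≡ 0 (mod 4): gcd(18, 4) = 2; 0 - 0 = 0, which IS divisible by 2, so compatible.
    Write x = 0 + 18·t and substitute into x ≡ 0 (mod 4): 18·t ≡ 0 − 0 = 0 (mod 4).
    Divide the congruence (and modulus) by g = 2: 9·t ≡ 0 (mod 2).
    Reduce coefficients mod 2: 1·t ≡ 0 (mod 2).
    So t ≡ 0 (mod 2).
    Then x = 0 + 18·0 = 0, valid modulo lcm(18, 4) = 36: x ≡ 0 (mod 36).
Verify: 0 mod 18 = 0, 0 mod 6 = 0, 0 mod 4 = 0.

x ≡ 0 (mod 36).


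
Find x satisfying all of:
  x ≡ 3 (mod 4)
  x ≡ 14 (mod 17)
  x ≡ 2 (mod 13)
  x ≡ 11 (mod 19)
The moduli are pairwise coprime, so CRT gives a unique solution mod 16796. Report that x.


Product of moduli M = 4 · 17 · 13 · 19 = 16796.
Merge one congruence at a time:
  Start: x ≡ 3 (mod 4).
  Combine with x ≡ 14 (mod 17); new modulus lcm = 68.
    Write x = 3 + 4·t and substitute into x ≡ 14 (mod 17): 4·t ≡ 14 − 3 = 11 (mod 17).
    The inverse of 4 mod 17 is 13 (since 4·13 = 52 = 3·17 + 1), so t ≡ 13·11 = 143 ≡ 7 (mod 17).
    Then x = 3 + 4·7 = 31, valid modulo lcm(4, 17) = 68: x ≡ 31 (mod 68).
  Combine with x ≡ 2 (mod 13); new modulus lcm = 884.
    Write x = 31 + 68·t and substitute into x ≡ 2 (mod 13): 68·t ≡ 2 − 31 = -29 (mod 13).
    Reduce coefficients mod 13: 3·t ≡ 10 (mod 13).
    The inverse of 3 mod 13 is 9 (since 3·9 = 27 = 2·13 + 1), so t ≡ 9·10 = 90 ≡ 12 (mod 13).
    Then x = 31 + 68·12 = 847, valid modulo lcm(68, 13) = 884: x ≡ 847 (mod 884).
  Combine with x ≡ 11 (mod 19); new modulus lcm = 16796.
    Write x = 847 + 884·t and substitute into x ≡ 11 (mod 19): 884·t ≡ 11 − 847 = -836 (mod 19).
    Reduce coefficients mod 19: 10·t ≡ 0 (mod 19).
    The inverse of 10 mod 19 is 2 (since 10·2 = 20 = 1·19 + 1), so t ≡ 2·0 = 0 ≡ 0 (mod 19).
    Then x = 847 + 884·0 = 847, valid modulo lcm(884, 19) = 16796: x ≡ 847 (mod 16796).
Verify against each original: 847 mod 4 = 3, 847 mod 17 = 14, 847 mod 13 = 2, 847 mod 19 = 11.

x ≡ 847 (mod 16796).


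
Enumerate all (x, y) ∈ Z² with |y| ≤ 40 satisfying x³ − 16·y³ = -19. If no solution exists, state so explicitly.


The equation is x³ - 16y³ = -19. For fixed y, x³ = 16·y³ − 19, so a solution requires the RHS to be a perfect cube.
Strategy: iterate y from -40 to 40, compute RHS = 16·y³ − 19, and check whether it is a (positive or negative) perfect cube.
Check small values of y:
  y = 0: RHS = -19 is not a perfect cube.
  y = 1: RHS = -3 is not a perfect cube.
  y = -1: RHS = -35 is not a perfect cube.
  y = 2: RHS = 109 is not a perfect cube.
  y = -2: RHS = -147 is not a perfect cube.
  y = 3: RHS = 413 is not a perfect cube.
  y = -3: RHS = -451 is not a perfect cube.
Continuing the search up to |y| = 40 finds no solutions either.
No (x, y) in the scanned range satisfies the equation.

No integer solutions with |y| ≤ 40.


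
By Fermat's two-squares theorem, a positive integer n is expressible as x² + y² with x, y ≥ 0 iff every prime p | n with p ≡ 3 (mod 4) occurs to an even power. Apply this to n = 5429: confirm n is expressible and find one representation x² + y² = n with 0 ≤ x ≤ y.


Step 1: Factor n = 5429 = 61 · 89.
Step 2: Check the mod-4 condition on each prime factor: 61 ≡ 1 (mod 4), exponent 1; 89 ≡ 1 (mod 4), exponent 1.
All primes ≡ 3 (mod 4) appear to even exponent (or don't appear), so by the two-squares theorem n IS expressible as a sum of two squares.
Step 3: Build a representation. Here n = 61 · 89 is a product of primes ≡ 1 (mod 4). Each prime p ≡ 1 (mod 4) is itself a sum of two squares; find a² by testing p − a² for a perfect square:
  61: 61 − 1² = 60, 61 − 2² = 57, 61 − 3² = 52, 61 − 4² = 45, 61 − 5² = 36 = 6² ⇒ 61 = 5² + 6².
  89: 89 − 1² = 88, 89 − 2² = 85, 89 − 3² = 80, 89 − 4² = 73, 89 − 5² = 64 = 8² ⇒ 89 = 5² + 8².
  Combine using the Brahmagupta–Fibonacci identity (a² + b²)(c² + d²) = (ac − bd)² + (ad + bc)² = (ac + bd)² + (ad − bc)²:
  61 · 89 = 5429: from (5² + 6²)(5² + 8²), take (5·5 − 6·8, 5·8 + 6·5) = (25 − 48, 40 + 30) = (-23, 70); dropping signs (only squares matter) gives (23, 70); check 23² + 70² = 529 + 4900 = 5429 ✓.
Step 4: Order so x ≤ y and verify: 23² + 70² = 529 + 4900 = 5429 = n. ✓

n = 5429 = 23² + 70² (one valid representation with x ≤ y).


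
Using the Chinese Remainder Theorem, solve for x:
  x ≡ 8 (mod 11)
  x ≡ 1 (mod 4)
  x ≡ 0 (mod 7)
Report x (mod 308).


Moduli 11, 4, 7 are pairwise coprime; by CRT there is a unique solution modulo M = 11 · 4 · 7 = 308.
Solve pairwise, accumulating the modulus:
  Start with x ≡ 8 (mod 11).
  Combine with x ≡ 1 (mod 4): since gcd(11, 4) = 1, we get a unique residue mod 44.
    Write x = 8 + 11·t and substitute into x ≡ 1 (mod 4): 11·t ≡ 1 − 8 = -7 (mod 4).
    Reduce coefficients mod 4: 3·t ≡ 1 (mod 4).
    The inverse of 3 mod 4 is 3 (since 3·3 = 9 = 2·4 + 1), so t ≡ 3·1 = 3 ≡ 3 (mod 4).
    Then x = 8 + 11·3 = 41, valid modulo lcm(11, 4) = 44: x ≡ 41 (mod 44).
  Combine with x ≡ 0 (mod 7): since gcd(44, 7) = 1, we get a unique residue mod 308.
    Write x = 41 + 44·t and substitute into x ≡ 0 (mod 7): 44·t ≡ 0 − 41 = -41 (mod 7).
    Reduce coefficients mod 7: 2·t ≡ 1 (mod 7).
    The inverse of 2 mod 7 is 4 (since 2·4 = 8 = 1·7 + 1), so t ≡ 4·1 = 4 ≡ 4 (mod 7).
    Then x = 41 + 44·4 = 217, valid modulo lcm(44, 7) = 308: x ≡ 217 (mod 308).
Verify: 217 mod 11 = 8 ✓, 217 mod 4 = 1 ✓, 217 mod 7 = 0 ✓.

x ≡ 217 (mod 308).


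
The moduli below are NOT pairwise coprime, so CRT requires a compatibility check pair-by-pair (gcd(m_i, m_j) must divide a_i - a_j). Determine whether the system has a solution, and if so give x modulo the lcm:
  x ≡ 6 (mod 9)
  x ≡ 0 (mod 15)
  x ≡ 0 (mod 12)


Moduli 9, 15, 12 are not pairwise coprime, so CRT works modulo lcm(m_i) when all pairwise compatibility conditions hold.
Pairwise compatibility: gcd(m_i, m_j) must divide a_i - a_j for every pair.
Merge one congruence at a time:
  Start: x ≡ 6 (mod 9).
  Combine with x ≡ 0 (mod 15): gcd(9, 15) = 3; 0 - 6 = -6, which IS divisible by 3, so compatible.
    Write x = 6 + 9·t and substitute into x ≡ 0 (mod 15): 9·t ≡ 0 − 6 = -6 (mod 15).
    Divide the congruence (and modulus) by g = 3: 3·t ≡ -2 (mod 5).
    Reduce coefficients mod 5: 3·t ≡ 3 (mod 5).
    The inverse of 3 mod 5 is 2 (since 3·2 = 6 = 1·5 + 1), so t ≡ 2·3 = 6 ≡ 1 (mod 5).
    Then x = 6 + 9·1 = 15, valid modulo lcm(9, 15) = 45: x ≡ 15 (mod 45).
  Combine with x ≡ 0 (mod 12): gcd(45, 12) = 3; 0 - 15 = -15, which IS divisible by 3, so compatible.
    Write x = 15 + 45·t and substitute into x ≡ 0 (mod 12): 45·t ≡ 0 − 15 = -15 (mod 12).
    Divide the congruence (and modulus) by g = 3: 15·t ≡ -5 (mod 4).
    Reduce coefficients mod 4: 3·t ≡ 3 (mod 4).
    The inverse of 3 mod 4 is 3 (since 3·3 = 9 = 2·4 + 1), so t ≡ 3·3 = 9 ≡ 1 (mod 4).
    Then x = 15 + 45·1 = 60, valid modulo lcm(45, 12) = 180: x ≡ 60 (mod 180).
Verify: 60 mod 9 = 6, 60 mod 15 = 0, 60 mod 12 = 0.

x ≡ 60 (mod 180).


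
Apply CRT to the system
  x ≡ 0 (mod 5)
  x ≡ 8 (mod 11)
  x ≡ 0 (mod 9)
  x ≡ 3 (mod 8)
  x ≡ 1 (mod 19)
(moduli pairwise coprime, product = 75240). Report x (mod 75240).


Product of moduli M = 5 · 11 · 9 · 8 · 19 = 75240.
Merge one congruence at a time:
  Start: x ≡ 0 (mod 5).
  Combine with x ≡ 8 (mod 11); new modulus lcm = 55.
    Write x = 0 + 5·t and substitute into x ≡ 8 (mod 11): 5·t ≡ 8 − 0 = 8 (mod 11).
    The inverse of 5 mod 11 is 9 (since 5·9 = 45 = 4·11 + 1), so t ≡ 9·8 = 72 ≡ 6 (mod 11).
    Then x = 0 + 5·6 = 30, valid modulo lcm(5, 11) = 55: x ≡ 30 (mod 55).
  Combine with x ≡ 0 (mod 9); new modulus lcm = 495.
    Write x = 30 + 55·t and substitute into x ≡ 0 (mod 9): 55·t ≡ 0 − 30 = -30 (mod 9).
    Reduce coefficients mod 9: 1·t ≡ 6 (mod 9).
    So t ≡ 6 (mod 9).
    Then x = 30 + 55·6 = 360, valid modulo lcm(55, 9) = 495: x ≡ 360 (mod 495).
  Combine with x ≡ 3 (mod 8); new modulus lcm = 3960.
    Write x = 360 + 495·t and substitute into x ≡ 3 (mod 8): 495·t ≡ 3 − 360 = -357 (mod 8).
    Reduce coefficients mod 8: 7·t ≡ 3 (mod 8).
    The inverse of 7 mod 8 is 7 (since 7·7 = 49 = 6·8 + 1), so t ≡ 7·3 = 21 ≡ 5 (mod 8).
    Then x = 360 + 495·5 = 2835, valid modulo lcm(495, 8) = 3960: x ≡ 2835 (mod 3960).
  Combine with x ≡ 1 (mod 19); new modulus lcm = 75240.
    Write x = 2835 + 3960·t and substitute into x ≡ 1 (mod 19): 3960·t ≡ 1 − 2835 = -2834 (mod 19).
    Reduce coefficients mod 19: 8·t ≡ 16 (mod 19).
    The inverse of 8 mod 19 is 12 (since 8·12 = 96 = 5·19 + 1), so t ≡ 12·16 = 192 ≡ 2 (mod 19).
    Then x = 2835 + 3960·2 = 10755, valid modulo lcm(3960, 19) = 75240: x ≡ 10755 (mod 75240).
Verify against each original: 10755 mod 5 = 0, 10755 mod 11 = 8, 10755 mod 9 = 0, 10755 mod 8 = 3, 10755 mod 19 = 1.

x ≡ 10755 (mod 75240).


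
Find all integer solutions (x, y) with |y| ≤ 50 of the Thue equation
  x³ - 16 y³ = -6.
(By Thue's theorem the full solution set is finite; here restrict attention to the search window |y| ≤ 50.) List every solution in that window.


The equation is x³ - 16y³ = -6. For fixed y, x³ = 16·y³ − 6, so a solution requires the RHS to be a perfect cube.
Strategy: iterate y from -50 to 50, compute RHS = 16·y³ − 6, and check whether it is a (positive or negative) perfect cube.
Check small values of y:
  y = 0: RHS = -6 is not a perfect cube.
  y = 1: RHS = 10 is not a perfect cube.
  y = -1: RHS = -22 is not a perfect cube.
  y = 2: RHS = 122 is not a perfect cube.
  y = -2: RHS = -134 is not a perfect cube.
  y = 3: RHS = 426 is not a perfect cube.
  y = -3: RHS = -438 is not a perfect cube.
Continuing the search up to |y| = 50 finds no solutions either.
No (x, y) in the scanned range satisfies the equation.

No integer solutions with |y| ≤ 50.


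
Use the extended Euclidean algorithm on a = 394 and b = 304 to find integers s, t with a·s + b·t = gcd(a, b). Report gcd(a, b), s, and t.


Euclidean algorithm on (394, 304) — divide until remainder is 0:
  394 = 1 · 304 + 90
  304 = 3 · 90 + 34
  90 = 2 · 34 + 22
  34 = 1 · 22 + 12
  22 = 1 · 12 + 10
  12 = 1 · 10 + 2
  10 = 5 · 2 + 0
gcd(394, 304) = 2.
Track Bezout coefficients alongside the remainders: start with r₀ = 394 = a·1 + b·0 (s = 1, t = 0) and r₁ = 304 = a·0 + b·1 (s = 0, t = 1); each new remainder r_{k+1} = r_{k-1} − q_k·r_k inherits s_{k+1} = s_{k-1} − q_k·s_k, t_{k+1} = t_{k-1} − q_k·t_k, so r_k = a·s_k + b·t_k at every step:
  q = 1: r = 90, s = 1 − 1·0 = 1, t = 0 − 1·1 = -1  (check: 394·1 + 304·(-1) = 90)
  q = 3: r = 34, s = 0 − 3·1 = -3, t = 1 − 3·(-1) = 4  (check: 394·(-3) + 304·4 = 34)
  q = 2: r = 22, s = 1 − 2·(-3) = 7, t = -1 − 2·4 = -9  (check: 394·7 + 304·(-9) = 22)
  q = 1: r = 12, s = -3 − 1·7 = -10, t = 4 − 1·(-9) = 13  (check: 394·(-10) + 304·13 = 12)
  q = 1: r = 10, s = 7 − 1·(-10) = 17, t = -9 − 1·13 = -22  (check: 394·17 + 304·(-22) = 10)
  q = 1: r = 2, s = -10 − 1·17 = -27, t = 13 − 1·(-22) = 35  (check: 394·(-27) + 304·35 = 2)
The row with r = 2 (the gcd) gives the Bezout coefficients s = -27, t = 35.
Result: 394 · (-27) + 304 · (35) = 2.

gcd(394, 304) = 2; s = -27, t = 35 (check: 394·(-27) + 304·35 = 2).


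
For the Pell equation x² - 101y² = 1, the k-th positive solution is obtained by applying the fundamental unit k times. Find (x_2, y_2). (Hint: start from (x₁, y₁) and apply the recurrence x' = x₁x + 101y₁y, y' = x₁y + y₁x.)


Step 1: Find the fundamental solution (x₁, y₁) of x² - 101y² = 1.
  Expand √101 as a continued fraction. a₀ = ⌊√101⌋ = 10; iterate m_{k+1} = d_k·a_k − m_k, d_{k+1} = (101 − m_{k+1}²)/d_k, a_{k+1} = ⌊(a₀ + m_{k+1})/d_{k+1}⌋ (starting m₀ = 0, d₀ = 1), with convergents p_k = a_k·p_{k-1} + p_{k-2}, q_k = a_k·q_{k-1} + q_{k-2} (p₋₁ = 1, q₋₁ = 0):
  k = 0: a₀ = 10; p₀/q₀ = 10/1; p₀² − 101·q₀² = 100 − 101 = -1.
  k = 1: m = 10, d = 1, a = ⌊(10 + 10)/1⌋ = 20; p/q = (20·10 + 1)/(20·1 + 0) = 201/20; p² − 101·q² = 40401 − 40400 = 1.
  The first convergent with p² − 101·q² = 1 gives the fundamental solution (x₁, y₁) = (201, 20).
Step 2: Apply the recurrence (x_{n+1}, y_{n+1}) = (x₁x_n + 101y₁y_n, x₁y_n + y₁x_n) repeatedly.
  From (x_1, y_1) = (201, 20): x_2 = 201·201 + 101·20·20 = 80801; y_2 = 201·20 + 20·201 = 8040.
Step 3: Verify x_2² - 101·y_2² = 6528801601 - 6528801600 = 1 (should be 1). ✓

(x_1, y_1) = (201, 20); (x_2, y_2) = (80801, 8040).


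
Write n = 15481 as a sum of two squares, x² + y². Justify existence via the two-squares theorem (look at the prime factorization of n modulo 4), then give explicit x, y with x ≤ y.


Step 1: Factor n = 15481 = 113 · 137.
Step 2: Check the mod-4 condition on each prime factor: 113 ≡ 1 (mod 4), exponent 1; 137 ≡ 1 (mod 4), exponent 1.
All primes ≡ 3 (mod 4) appear to even exponent (or don't appear), so by the two-squares theorem n IS expressible as a sum of two squares.
Step 3: Build a representation. Here n = 113 · 137 is a product of primes ≡ 1 (mod 4). Each prime p ≡ 1 (mod 4) is itself a sum of two squares; find a² by testing p − a² for a perfect square:
  113: 113 − 1² = 112, 113 − 2² = 109, 113 − 3² = 104, 113 − 4² = 97, 113 − 5² = 88, 113 − 6² = 77, 113 − 7² = 64 = 8² ⇒ 113 = 7² + 8².
  137: 137 − 1² = 136, 137 − 2² = 133, 137 − 3² = 128, 137 − 4² = 121 = 11² ⇒ 137 = 4² + 11².
  Combine using the Brahmagupta–Fibonacci identity (a² + b²)(c² + d²) = (ac − bd)² + (ad + bc)² = (ac + bd)² + (ad − bc)²:
  113 · 137 = 15481: from (7² + 8²)(4² + 11²), take (7·4 − 8·11, 7·11 + 8·4) = (28 − 88, 77 + 32) = (-60, 109); dropping signs (only squares matter) gives (60, 109); check 60² + 109² = 3600 + 11881 = 15481 ✓.
Step 4: Order so x ≤ y and verify: 60² + 109² = 3600 + 11881 = 15481 = n. ✓

n = 15481 = 60² + 109² (one valid representation with x ≤ y).


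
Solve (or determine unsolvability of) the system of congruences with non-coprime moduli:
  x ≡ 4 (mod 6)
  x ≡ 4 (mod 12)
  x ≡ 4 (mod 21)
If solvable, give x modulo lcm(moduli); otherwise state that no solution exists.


Moduli 6, 12, 21 are not pairwise coprime, so CRT works modulo lcm(m_i) when all pairwise compatibility conditions hold.
Pairwise compatibility: gcd(m_i, m_j) must divide a_i - a_j for every pair.
Merge one congruence at a time:
  Start: x ≡ 4 (mod 6).
  Combine with x ≡ 4 (mod 12): gcd(6, 12) = 6; 4 - 4 = 0, which IS divisible by 6, so compatible.
    Write x = 4 + 6·t and substitute into x ≡ 4 (mod 12): 6·t ≡ 4 − 4 = 0 (mod 12).
    Divide the congruence (and modulus) by g = 6: 1·t ≡ 0 (mod 2).
    So t ≡ 0 (mod 2).
    Then x = 4 + 6·0 = 4, valid modulo lcm(6, 12) = 12: x ≡ 4 (mod 12).
  Combine with x ≡ 4 (mod 21): gcd(12, 21) = 3; 4 - 4 = 0, which IS divisible by 3, so compatible.
    Write x = 4 + 12·t and substitute into x ≡ 4 (mod 21): 12·t ≡ 4 − 4 = 0 (mod 21).
    Divide the congruence (and modulus) by g = 3: 4·t ≡ 0 (mod 7).
    The inverse of 4 mod 7 is 2 (since 4·2 = 8 = 1·7 + 1), so t ≡ 2·0 = 0 ≡ 0 (mod 7).
    Then x = 4 + 12·0 = 4, valid modulo lcm(12, 21) = 84: x ≡ 4 (mod 84).
Verify: 4 mod 6 = 4, 4 mod 12 = 4, 4 mod 21 = 4.

x ≡ 4 (mod 84).


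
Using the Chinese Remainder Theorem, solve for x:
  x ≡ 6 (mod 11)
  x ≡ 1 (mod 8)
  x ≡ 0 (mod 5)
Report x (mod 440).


Moduli 11, 8, 5 are pairwise coprime; by CRT there is a unique solution modulo M = 11 · 8 · 5 = 440.
Solve pairwise, accumulating the modulus:
  Start with x ≡ 6 (mod 11).
  Combine with x ≡ 1 (mod 8): since gcd(11, 8) = 1, we get a unique residue mod 88.
    Write x = 6 + 11·t and substitute into x ≡ 1 (mod 8): 11·t ≡ 1 − 6 = -5 (mod 8).
    Reduce coefficients mod 8: 3·t ≡ 3 (mod 8).
    The inverse of 3 mod 8 is 3 (since 3·3 = 9 = 1·8 + 1), so t ≡ 3·3 = 9 ≡ 1 (mod 8).
    Then x = 6 + 11·1 = 17, valid modulo lcm(11, 8) = 88: x ≡ 17 (mod 88).
  Combine with x ≡ 0 (mod 5): since gcd(88, 5) = 1, we get a unique residue mod 440.
    Write x = 17 + 88·t and substitute into x ≡ 0 (mod 5): 88·t ≡ 0 − 17 = -17 (mod 5).
    Reduce coefficients mod 5: 3·t ≡ 3 (mod 5).
    The inverse of 3 mod 5 is 2 (since 3·2 = 6 = 1·5 + 1), so t ≡ 2·3 = 6 ≡ 1 (mod 5).
    Then x = 17 + 88·1 = 105, valid modulo lcm(88, 5) = 440: x ≡ 105 (mod 440).
Verify: 105 mod 11 = 6 ✓, 105 mod 8 = 1 ✓, 105 mod 5 = 0 ✓.

x ≡ 105 (mod 440).


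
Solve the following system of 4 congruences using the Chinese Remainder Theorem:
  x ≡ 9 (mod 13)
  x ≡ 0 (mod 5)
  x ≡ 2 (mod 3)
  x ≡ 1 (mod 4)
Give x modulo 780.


Product of moduli M = 13 · 5 · 3 · 4 = 780.
Merge one congruence at a time:
  Start: x ≡ 9 (mod 13).
  Combine with x ≡ 0 (mod 5); new modulus lcm = 65.
    Write x = 9 + 13·t and substitute into x ≡ 0 (mod 5): 13·t ≡ 0 − 9 = -9 (mod 5).
    Reduce coefficients mod 5: 3·t ≡ 1 (mod 5).
    The inverse of 3 mod 5 is 2 (since 3·2 = 6 = 1·5 + 1), so t ≡ 2·1 = 2 ≡ 2 (mod 5).
    Then x = 9 + 13·2 = 35, valid modulo lcm(13, 5) = 65: x ≡ 35 (mod 65).
  Combine with x ≡ 2 (mod 3); new modulus lcm = 195.
    Write x = 35 + 65·t and substitute into x ≡ 2 (mod 3): 65·t ≡ 2 − 35 = -33 (mod 3).
    Reduce coefficients mod 3: 2·t ≡ 0 (mod 3).
    The inverse of 2 mod 3 is 2 (since 2·2 = 4 = 1·3 + 1), so t ≡ 2·0 = 0 ≡ 0 (mod 3).
    Then x = 35 + 65·0 = 35, valid modulo lcm(65, 3) = 195: x ≡ 35 (mod 195).
  Combine with x ≡ 1 (mod 4); new modulus lcm = 780.
    Write x = 35 + 195·t and substitute into x ≡ 1 (mod 4): 195·t ≡ 1 − 35 = -34 (mod 4).
    Reduce coefficients mod 4: 3·t ≡ 2 (mod 4).
    The inverse of 3 mod 4 is 3 (since 3·3 = 9 = 2·4 + 1), so t ≡ 3·2 = 6 ≡ 2 (mod 4).
    Then x = 35 + 195·2 = 425, valid modulo lcm(195, 4) = 780: x ≡ 425 (mod 780).
Verify against each original: 425 mod 13 = 9, 425 mod 5 = 0, 425 mod 3 = 2, 425 mod 4 = 1.

x ≡ 425 (mod 780).


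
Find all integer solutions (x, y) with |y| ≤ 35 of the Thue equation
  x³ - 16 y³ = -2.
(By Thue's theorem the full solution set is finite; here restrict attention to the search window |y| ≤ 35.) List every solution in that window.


The equation is x³ - 16y³ = -2. For fixed y, x³ = 16·y³ − 2, so a solution requires the RHS to be a perfect cube.
Strategy: iterate y from -35 to 35, compute RHS = 16·y³ − 2, and check whether it is a (positive or negative) perfect cube.
Check small values of y:
  y = 0: RHS = -2 is not a perfect cube.
  y = 1: RHS = 14 is not a perfect cube.
  y = -1: RHS = -18 is not a perfect cube.
  y = 2: RHS = 126 is not a perfect cube.
  y = -2: RHS = -130 is not a perfect cube.
  y = 3: RHS = 430 is not a perfect cube.
  y = -3: RHS = -434 is not a perfect cube.
Continuing the search up to |y| = 35 finds no solutions either.
No (x, y) in the scanned range satisfies the equation.

No integer solutions with |y| ≤ 35.


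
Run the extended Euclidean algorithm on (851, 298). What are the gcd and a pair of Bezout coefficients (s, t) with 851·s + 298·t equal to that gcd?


Euclidean algorithm on (851, 298) — divide until remainder is 0:
  851 = 2 · 298 + 255
  298 = 1 · 255 + 43
  255 = 5 · 43 + 40
  43 = 1 · 40 + 3
  40 = 13 · 3 + 1
  3 = 3 · 1 + 0
gcd(851, 298) = 1.
Track Bezout coefficients alongside the remainders: start with r₀ = 851 = a·1 + b·0 (s = 1, t = 0) and r₁ = 298 = a·0 + b·1 (s = 0, t = 1); each new remainder r_{k+1} = r_{k-1} − q_k·r_k inherits s_{k+1} = s_{k-1} − q_k·s_k, t_{k+1} = t_{k-1} − q_k·t_k, so r_k = a·s_k + b·t_k at every step:
  q = 2: r = 255, s = 1 − 2·0 = 1, t = 0 − 2·1 = -2  (check: 851·1 + 298·(-2) = 255)
  q = 1: r = 43, s = 0 − 1·1 = -1, t = 1 − 1·(-2) = 3  (check: 851·(-1) + 298·3 = 43)
  q = 5: r = 40, s = 1 − 5·(-1) = 6, t = -2 − 5·3 = -17  (check: 851·6 + 298·(-17) = 40)
  q = 1: r = 3, s = -1 − 1·6 = -7, t = 3 − 1·(-17) = 20  (check: 851·(-7) + 298·20 = 3)
  q = 13: r = 1, s = 6 − 13·(-7) = 97, t = -17 − 13·20 = -277  (check: 851·97 + 298·(-277) = 1)
The row with r = 1 (the gcd) gives the Bezout coefficients s = 97, t = -277.
Result: 851 · (97) + 298 · (-277) = 1.

gcd(851, 298) = 1; s = 97, t = -277 (check: 851·97 + 298·(-277) = 1).


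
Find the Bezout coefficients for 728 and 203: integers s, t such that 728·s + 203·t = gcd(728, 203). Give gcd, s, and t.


Euclidean algorithm on (728, 203) — divide until remainder is 0:
  728 = 3 · 203 + 119
  203 = 1 · 119 + 84
  119 = 1 · 84 + 35
  84 = 2 · 35 + 14
  35 = 2 · 14 + 7
  14 = 2 · 7 + 0
gcd(728, 203) = 7.
Track Bezout coefficients alongside the remainders: start with r₀ = 728 = a·1 + b·0 (s = 1, t = 0) and r₁ = 203 = a·0 + b·1 (s = 0, t = 1); each new remainder r_{k+1} = r_{k-1} − q_k·r_k inherits s_{k+1} = s_{k-1} − q_k·s_k, t_{k+1} = t_{k-1} − q_k·t_k, so r_k = a·s_k + b·t_k at every step:
  q = 3: r = 119, s = 1 − 3·0 = 1, t = 0 − 3·1 = -3  (check: 728·1 + 203·(-3) = 119)
  q = 1: r = 84, s = 0 − 1·1 = -1, t = 1 − 1·(-3) = 4  (check: 728·(-1) + 203·4 = 84)
  q = 1: r = 35, s = 1 − 1·(-1) = 2, t = -3 − 1·4 = -7  (check: 728·2 + 203·(-7) = 35)
  q = 2: r = 14, s = -1 − 2·2 = -5, t = 4 − 2·(-7) = 18  (check: 728·(-5) + 203·18 = 14)
  q = 2: r = 7, s = 2 − 2·(-5) = 12, t = -7 − 2·18 = -43  (check: 728·12 + 203·(-43) = 7)
The row with r = 7 (the gcd) gives the Bezout coefficients s = 12, t = -43.
Result: 728 · (12) + 203 · (-43) = 7.

gcd(728, 203) = 7; s = 12, t = -43 (check: 728·12 + 203·(-43) = 7).


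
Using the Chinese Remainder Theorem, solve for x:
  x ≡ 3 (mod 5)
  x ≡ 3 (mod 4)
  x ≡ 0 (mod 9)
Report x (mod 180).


Moduli 5, 4, 9 are pairwise coprime; by CRT there is a unique solution modulo M = 5 · 4 · 9 = 180.
Solve pairwise, accumulating the modulus:
  Start with x ≡ 3 (mod 5).
  Combine with x ≡ 3 (mod 4): since gcd(5, 4) = 1, we get a unique residue mod 20.
    Write x = 3 + 5·t and substitute into x ≡ 3 (mod 4): 5·t ≡ 3 − 3 = 0 (mod 4).
    Reduce coefficients mod 4: 1·t ≡ 0 (mod 4).
    So t ≡ 0 (mod 4).
    Then x = 3 + 5·0 = 3, valid modulo lcm(5, 4) = 20: x ≡ 3 (mod 20).
  Combine with x ≡ 0 (mod 9): since gcd(20, 9) = 1, we get a unique residue mod 180.
    Write x = 3 + 20·t and substitute into x ≡ 0 (mod 9): 20·t ≡ 0 − 3 = -3 (mod 9).
    Reduce coefficients mod 9: 2·t ≡ 6 (mod 9).
    The inverse of 2 mod 9 is 5 (since 2·5 = 10 = 1·9 + 1), so t ≡ 5·6 = 30 ≡ 3 (mod 9).
    Then x = 3 + 20·3 = 63, valid modulo lcm(20, 9) = 180: x ≡ 63 (mod 180).
Verify: 63 mod 5 = 3 ✓, 63 mod 4 = 3 ✓, 63 mod 9 = 0 ✓.

x ≡ 63 (mod 180).


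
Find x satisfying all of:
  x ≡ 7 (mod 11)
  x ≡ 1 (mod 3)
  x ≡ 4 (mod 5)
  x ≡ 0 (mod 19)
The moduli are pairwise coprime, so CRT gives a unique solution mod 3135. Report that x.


Product of moduli M = 11 · 3 · 5 · 19 = 3135.
Merge one congruence at a time:
  Start: x ≡ 7 (mod 11).
  Combine with x ≡ 1 (mod 3); new modulus lcm = 33.
    Write x = 7 + 11·t and substitute into x ≡ 1 (mod 3): 11·t ≡ 1 − 7 = -6 (mod 3).
    Reduce coefficients mod 3: 2·t ≡ 0 (mod 3).
    The inverse of 2 mod 3 is 2 (since 2·2 = 4 = 1·3 + 1), so t ≡ 2·0 = 0 ≡ 0 (mod 3).
    Then x = 7 + 11·0 = 7, valid modulo lcm(11, 3) = 33: x ≡ 7 (mod 33).
  Combine with x ≡ 4 (mod 5); new modulus lcm = 165.
    Write x = 7 + 33·t and substitute into x ≡ 4 (mod 5): 33·t ≡ 4 − 7 = -3 (mod 5).
    Reduce coefficients mod 5: 3·t ≡ 2 (mod 5).
    The inverse of 3 mod 5 is 2 (since 3·2 = 6 = 1·5 + 1), so t ≡ 2·2 = 4 ≡ 4 (mod 5).
    Then x = 7 + 33·4 = 139, valid modulo lcm(33, 5) = 165: x ≡ 139 (mod 165).
  Combine with x ≡ 0 (mod 19); new modulus lcm = 3135.
    Write x = 139 + 165·t and substitute into x ≡ 0 (mod 19): 165·t ≡ 0 − 139 = -139 (mod 19).
    Reduce coefficients mod 19: 13·t ≡ 13 (mod 19).
    The inverse of 13 mod 19 is 3 (since 13·3 = 39 = 2·19 + 1), so t ≡ 3·13 = 39 ≡ 1 (mod 19).
    Then x = 139 + 165·1 = 304, valid modulo lcm(165, 19) = 3135: x ≡ 304 (mod 3135).
Verify against each original: 304 mod 11 = 7, 304 mod 3 = 1, 304 mod 5 = 4, 304 mod 19 = 0.

x ≡ 304 (mod 3135).


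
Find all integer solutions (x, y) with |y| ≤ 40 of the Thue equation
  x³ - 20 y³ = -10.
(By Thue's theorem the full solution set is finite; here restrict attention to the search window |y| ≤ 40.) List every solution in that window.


The equation is x³ - 20y³ = -10. For fixed y, x³ = 20·y³ − 10, so a solution requires the RHS to be a perfect cube.
Strategy: iterate y from -40 to 40, compute RHS = 20·y³ − 10, and check whether it is a (positive or negative) perfect cube.
Check small values of y:
  y = 0: RHS = -10 is not a perfect cube.
  y = 1: RHS = 10 is not a perfect cube.
  y = -1: RHS = -30 is not a perfect cube.
  y = 2: RHS = 150 is not a perfect cube.
  y = -2: RHS = -170 is not a perfect cube.
  y = 3: RHS = 530 is not a perfect cube.
  y = -3: RHS = -550 is not a perfect cube.
Continuing the search up to |y| = 40 finds no solutions either.
No (x, y) in the scanned range satisfies the equation.

No integer solutions with |y| ≤ 40.


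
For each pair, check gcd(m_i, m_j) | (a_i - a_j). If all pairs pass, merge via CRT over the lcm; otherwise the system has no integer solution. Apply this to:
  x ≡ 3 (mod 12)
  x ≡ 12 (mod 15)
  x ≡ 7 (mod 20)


Moduli 12, 15, 20 are not pairwise coprime, so CRT works modulo lcm(m_i) when all pairwise compatibility conditions hold.
Pairwise compatibility: gcd(m_i, m_j) must divide a_i - a_j for every pair.
Merge one congruence at a time:
  Start: x ≡ 3 (mod 12).
  Combine with x ≡ 12 (mod 15): gcd(12, 15) = 3; 12 - 3 = 9, which IS divisible by 3, so compatible.
    Write x = 3 + 12·t and substitute into x ≡ 12 (mod 15): 12·t ≡ 12 − 3 = 9 (mod 15).
    Divide the congruence (and modulus) by g = 3: 4·t ≡ 3 (mod 5).
    The inverse of 4 mod 5 is 4 (since 4·4 = 16 = 3·5 + 1), so t ≡ 4·3 = 12 ≡ 2 (mod 5).
    Then x = 3 + 12·2 = 27, valid modulo lcm(12, 15) = 60: x ≡ 27 (mod 60).
  Combine with x ≡ 7 (mod 20): gcd(60, 20) = 20; 7 - 27 = -20, which IS divisible by 20, so compatible.
    Write x = 27 + 60·t and substitute into x ≡ 7 (mod 20): 60·t ≡ 7 − 27 = -20 (mod 20).
    Divide the congruence (and modulus) by g = 20: 3·t ≡ -1 (mod 1).
    Modulo 1 every t works; take t = 0.
    Then x = 27 + 60·0 = 27, valid modulo lcm(60, 20) = 60: x ≡ 27 (mod 60).
Verify: 27 mod 12 = 3, 27 mod 15 = 12, 27 mod 20 = 7.

x ≡ 27 (mod 60).


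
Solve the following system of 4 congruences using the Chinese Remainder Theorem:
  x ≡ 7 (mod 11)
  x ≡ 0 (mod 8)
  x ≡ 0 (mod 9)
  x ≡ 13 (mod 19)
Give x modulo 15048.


Product of moduli M = 11 · 8 · 9 · 19 = 15048.
Merge one congruence at a time:
  Start: x ≡ 7 (mod 11).
  Combine with x ≡ 0 (mod 8); new modulus lcm = 88.
    Write x = 7 + 11·t and substitute into x ≡ 0 (mod 8): 11·t ≡ 0 − 7 = -7 (mod 8).
    Reduce coefficients mod 8: 3·t ≡ 1 (mod 8).
    The inverse of 3 mod 8 is 3 (since 3·3 = 9 = 1·8 + 1), so t ≡ 3·1 = 3 ≡ 3 (mod 8).
    Then x = 7 + 11·3 = 40, valid modulo lcm(11, 8) = 88: x ≡ 40 (mod 88).
  Combine with x ≡ 0 (mod 9); new modulus lcm = 792.
    Write x = 40 + 88·t and substitute into x ≡ 0 (mod 9): 88·t ≡ 0 − 40 = -40 (mod 9).
    Reduce coefficients mod 9: 7·t ≡ 5 (mod 9).
    The inverse of 7 mod 9 is 4 (since 7·4 = 28 = 3·9 + 1), so t ≡ 4·5 = 20 ≡ 2 (mod 9).
    Then x = 40 + 88·2 = 216, valid modulo lcm(88, 9) = 792: x ≡ 216 (mod 792).
  Combine with x ≡ 13 (mod 19); new modulus lcm = 15048.
    Write x = 216 + 792·t and substitute into x ≡ 13 (mod 19): 792·t ≡ 13 − 216 = -203 (mod 19).
    Reduce coefficients mod 19: 13·t ≡ 6 (mod 19).
    The inverse of 13 mod 19 is 3 (since 13·3 = 39 = 2·19 + 1), so t ≡ 3·6 = 18 ≡ 18 (mod 19).
    Then x = 216 + 792·18 = 14472, valid modulo lcm(792, 19) = 15048: x ≡ 14472 (mod 15048).
Verify against each original: 14472 mod 11 = 7, 14472 mod 8 = 0, 14472 mod 9 = 0, 14472 mod 19 = 13.

x ≡ 14472 (mod 15048).


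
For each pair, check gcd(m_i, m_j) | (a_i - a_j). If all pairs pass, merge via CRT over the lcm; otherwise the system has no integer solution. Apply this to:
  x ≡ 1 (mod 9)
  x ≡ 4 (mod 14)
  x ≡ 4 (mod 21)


Moduli 9, 14, 21 are not pairwise coprime, so CRT works modulo lcm(m_i) when all pairwise compatibility conditions hold.
Pairwise compatibility: gcd(m_i, m_j) must divide a_i - a_j for every pair.
Merge one congruence at a time:
  Start: x ≡ 1 (mod 9).
  Combine with x ≡ 4 (mod 14): gcd(9, 14) = 1; 4 - 1 = 3, which IS divisible by 1, so compatible.
    Write x = 1 + 9·t and substitute into x ≡ 4 (mod 14): 9·t ≡ 4 − 1 = 3 (mod 14).
    The inverse of 9 mod 14 is 11 (since 9·11 = 99 = 7·14 + 1), so t ≡ 11·3 = 33 ≡ 5 (mod 14).
    Then x = 1 + 9·5 = 46, valid modulo lcm(9, 14) = 126: x ≡ 46 (mod 126).
  Combine with x ≡ 4 (mod 21): gcd(126, 21) = 21; 4 - 46 = -42, which IS divisible by 21, so compatible.
    Write x = 46 + 126·t and substitute into x ≡ 4 (mod 21): 126·t ≡ 4 − 46 = -42 (mod 21).
    Divide the congruence (and modulus) by g = 21: 6·t ≡ -2 (mod 1).
    Modulo 1 every t works; take t = 0.
    Then x = 46 + 126·0 = 46, valid modulo lcm(126, 21) = 126: x ≡ 46 (mod 126).
Verify: 46 mod 9 = 1, 46 mod 14 = 4, 46 mod 21 = 4.

x ≡ 46 (mod 126).


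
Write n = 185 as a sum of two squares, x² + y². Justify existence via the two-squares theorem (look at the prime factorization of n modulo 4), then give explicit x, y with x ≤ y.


Step 1: Factor n = 185 = 5 · 37.
Step 2: Check the mod-4 condition on each prime factor: 5 ≡ 1 (mod 4), exponent 1; 37 ≡ 1 (mod 4), exponent 1.
All primes ≡ 3 (mod 4) appear to even exponent (or don't appear), so by the two-squares theorem n IS expressible as a sum of two squares.
Step 3: Build a representation. Here n = 5 · 37 is a product of primes ≡ 1 (mod 4). Each prime p ≡ 1 (mod 4) is itself a sum of two squares; find a² by testing p − a² for a perfect square:
  5: 5 − 1² = 4 = 2² ⇒ 5 = 1² + 2².
  37: 37 − 1² = 36 = 6² ⇒ 37 = 1² + 6².
  Combine using the Brahmagupta–Fibonacci identity (a² + b²)(c² + d²) = (ac − bd)² + (ad + bc)² = (ac + bd)² + (ad − bc)²:
  5 · 37 = 185: from (1² + 2²)(1² + 6²), take (1·1 − 2·6, 1·6 + 2·1) = (1 − 12, 6 + 2) = (-11, 8); dropping signs (only squares matter) gives (11, 8); check 11² + 8² = 121 + 64 = 185 ✓.
Step 4: Order so x ≤ y and verify: 8² + 11² = 64 + 121 = 185 = n. ✓

n = 185 = 8² + 11² (one valid representation with x ≤ y).


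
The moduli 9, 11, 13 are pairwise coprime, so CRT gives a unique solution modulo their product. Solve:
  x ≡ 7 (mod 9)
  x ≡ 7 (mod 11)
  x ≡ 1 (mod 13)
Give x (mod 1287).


Moduli 9, 11, 13 are pairwise coprime; by CRT there is a unique solution modulo M = 9 · 11 · 13 = 1287.
Solve pairwise, accumulating the modulus:
  Start with x ≡ 7 (mod 9).
  Combine with x ≡ 7 (mod 11): since gcd(9, 11) = 1, we get a unique residue mod 99.
    Write x = 7 + 9·t and substitute into x ≡ 7 (mod 11): 9·t ≡ 7 − 7 = 0 (mod 11).
    The inverse of 9 mod 11 is 5 (since 9·5 = 45 = 4·11 + 1), so t ≡ 5·0 = 0 ≡ 0 (mod 11).
    Then x = 7 + 9·0 = 7, valid modulo lcm(9, 11) = 99: x ≡ 7 (mod 99).
  Combine with x ≡ 1 (mod 13): since gcd(99, 13) = 1, we get a unique residue mod 1287.
    Write x = 7 + 99·t and substitute into x ≡ 1 (mod 13): 99·t ≡ 1 − 7 = -6 (mod 13).
    Reduce coefficients mod 13: 8·t ≡ 7 (mod 13).
    The inverse of 8 mod 13 is 5 (since 8·5 = 40 = 3·13 + 1), so t ≡ 5·7 = 35 ≡ 9 (mod 13).
    Then x = 7 + 99·9 = 898, valid modulo lcm(99, 13) = 1287: x ≡ 898 (mod 1287).
Verify: 898 mod 9 = 7 ✓, 898 mod 11 = 7 ✓, 898 mod 13 = 1 ✓.

x ≡ 898 (mod 1287).


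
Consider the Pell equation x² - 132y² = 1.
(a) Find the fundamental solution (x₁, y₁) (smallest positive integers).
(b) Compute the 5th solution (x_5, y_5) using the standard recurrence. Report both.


Step 1: Find the fundamental solution (x₁, y₁) of x² - 132y² = 1.
  Expand √132 as a continued fraction. a₀ = ⌊√132⌋ = 11; iterate m_{k+1} = d_k·a_k − m_k, d_{k+1} = (132 − m_{k+1}²)/d_k, a_{k+1} = ⌊(a₀ + m_{k+1})/d_{k+1}⌋ (starting m₀ = 0, d₀ = 1), with convergents p_k = a_k·p_{k-1} + p_{k-2}, q_k = a_k·q_{k-1} + q_{k-2} (p₋₁ = 1, q₋₁ = 0):
  k = 0: a₀ = 11; p₀/q₀ = 11/1; p₀² − 132·q₀² = 121 − 132 = -11.
  k = 1: m = 11, d = 11, a = ⌊(11 + 11)/11⌋ = 2; p/q = (2·11 + 1)/(2·1 + 0) = 23/2; p² − 132·q² = 529 − 528 = 1.
  The first convergent with p² − 132·q² = 1 gives the fundamental solution (x₁, y₁) = (23, 2).
Step 2: Apply the recurrence (x_{n+1}, y_{n+1}) = (x₁x_n + 132y₁y_n, x₁y_n + y₁x_n) repeatedly.
  From (x_1, y_1) = (23, 2): x_2 = 23·23 + 132·2·2 = 1057; y_2 = 23·2 + 2·23 = 92.
  From (x_2, y_2) = (1057, 92): x_3 = 23·1057 + 132·2·92 = 48599; y_3 = 23·92 + 2·1057 = 4230.
  From (x_3, y_3) = (48599, 4230): x_4 = 23·48599 + 132·2·4230 = 2234497; y_4 = 23·4230 + 2·48599 = 194488.
  From (x_4, y_4) = (2234497, 194488): x_5 = 23·2234497 + 132·2·194488 = 102738263; y_5 = 23·194488 + 2·2234497 = 8942218.
Step 3: Verify x_5² - 132·y_5² = 10555150684257169 - 10555150684257168 = 1 (should be 1). ✓

(x_1, y_1) = (23, 2); (x_5, y_5) = (102738263, 8942218).


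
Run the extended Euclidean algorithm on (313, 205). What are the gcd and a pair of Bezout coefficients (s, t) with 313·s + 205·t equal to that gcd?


Euclidean algorithm on (313, 205) — divide until remainder is 0:
  313 = 1 · 205 + 108
  205 = 1 · 108 + 97
  108 = 1 · 97 + 11
  97 = 8 · 11 + 9
  11 = 1 · 9 + 2
  9 = 4 · 2 + 1
  2 = 2 · 1 + 0
gcd(313, 205) = 1.
Track Bezout coefficients alongside the remainders: start with r₀ = 313 = a·1 + b·0 (s = 1, t = 0) and r₁ = 205 = a·0 + b·1 (s = 0, t = 1); each new remainder r_{k+1} = r_{k-1} − q_k·r_k inherits s_{k+1} = s_{k-1} − q_k·s_k, t_{k+1} = t_{k-1} − q_k·t_k, so r_k = a·s_k + b·t_k at every step:
  q = 1: r = 108, s = 1 − 1·0 = 1, t = 0 − 1·1 = -1  (check: 313·1 + 205·(-1) = 108)
  q = 1: r = 97, s = 0 − 1·1 = -1, t = 1 − 1·(-1) = 2  (check: 313·(-1) + 205·2 = 97)
  q = 1: r = 11, s = 1 − 1·(-1) = 2, t = -1 − 1·2 = -3  (check: 313·2 + 205·(-3) = 11)
  q = 8: r = 9, s = -1 − 8·2 = -17, t = 2 − 8·(-3) = 26  (check: 313·(-17) + 205·26 = 9)
  q = 1: r = 2, s = 2 − 1·(-17) = 19, t = -3 − 1·26 = -29  (check: 313·19 + 205·(-29) = 2)
  q = 4: r = 1, s = -17 − 4·19 = -93, t = 26 − 4·(-29) = 142  (check: 313·(-93) + 205·142 = 1)
The row with r = 1 (the gcd) gives the Bezout coefficients s = -93, t = 142.
Result: 313 · (-93) + 205 · (142) = 1.

gcd(313, 205) = 1; s = -93, t = 142 (check: 313·(-93) + 205·142 = 1).


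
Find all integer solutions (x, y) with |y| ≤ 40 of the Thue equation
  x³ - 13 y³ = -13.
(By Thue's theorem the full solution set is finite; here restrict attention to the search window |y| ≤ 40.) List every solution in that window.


The equation is x³ - 13y³ = -13. For fixed y, x³ = 13·y³ − 13, so a solution requires the RHS to be a perfect cube.
Strategy: iterate y from -40 to 40, compute RHS = 13·y³ − 13, and check whether it is a (positive or negative) perfect cube.
Check small values of y:
  y = 0: RHS = -13 is not a perfect cube.
  y = 1: RHS = 0 = (0)³ ⇒ x = 0 works.
  y = -1: RHS = -26 is not a perfect cube.
  y = 2: RHS = 91 is not a perfect cube.
  y = -2: RHS = -117 is not a perfect cube.
  y = 3: RHS = 338 is not a perfect cube.
  y = -3: RHS = -364 is not a perfect cube.
Continuing the search up to |y| = 40 finds no further solutions beyond those listed.
Collected solutions: (0, 1).

Solutions (with |y| ≤ 40): (0, 1).


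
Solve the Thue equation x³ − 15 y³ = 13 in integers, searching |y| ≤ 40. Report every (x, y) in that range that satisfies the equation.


The equation is x³ - 15y³ = 13. For fixed y, x³ = 15·y³ + 13, so a solution requires the RHS to be a perfect cube.
Strategy: iterate y from -40 to 40, compute RHS = 15·y³ + 13, and check whether it is a (positive or negative) perfect cube.
Check small values of y:
  y = 0: RHS = 13 is not a perfect cube.
  y = 1: RHS = 28 is not a perfect cube.
  y = -1: RHS = -2 is not a perfect cube.
  y = 2: RHS = 133 is not a perfect cube.
  y = -2: RHS = -107 is not a perfect cube.
  y = 3: RHS = 418 is not a perfect cube.
  y = -3: RHS = -392 is not a perfect cube.
Continuing the search up to |y| = 40 finds no solutions either.
No (x, y) in the scanned range satisfies the equation.

No integer solutions with |y| ≤ 40.
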